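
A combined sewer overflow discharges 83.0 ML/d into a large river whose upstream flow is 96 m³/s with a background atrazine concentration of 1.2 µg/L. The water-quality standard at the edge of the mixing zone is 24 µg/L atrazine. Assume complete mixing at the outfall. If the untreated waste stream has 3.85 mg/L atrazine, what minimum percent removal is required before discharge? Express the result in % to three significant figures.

83.0 ML/d = 0.9606 m³/s.
1.2 µg/L = 0.0012 mg/L.
24 µg/L = 0.024 mg/L.
Mass balance: 0.024·96.96 = 0.9606·Cₑ + 96·0.0012.
Cₑ = (2.327 − 0.1152) / 0.9606 = 2.302 mg/L.
Required removal = 1 − 2.302/3.85 = 40.2 %.

40.2 %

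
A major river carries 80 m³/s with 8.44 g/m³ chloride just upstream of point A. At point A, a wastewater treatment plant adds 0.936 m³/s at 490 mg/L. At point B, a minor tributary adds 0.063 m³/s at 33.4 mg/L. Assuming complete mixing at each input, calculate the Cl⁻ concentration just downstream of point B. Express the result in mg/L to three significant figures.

After input A: C = (80·8.44 + 0.936·490) / 80.94 = 14.01 mg/L.
After input B: C = (80.94·14.01 + 0.063·33.4) / 81 = 14.02 mg/L.

14.0 mg/L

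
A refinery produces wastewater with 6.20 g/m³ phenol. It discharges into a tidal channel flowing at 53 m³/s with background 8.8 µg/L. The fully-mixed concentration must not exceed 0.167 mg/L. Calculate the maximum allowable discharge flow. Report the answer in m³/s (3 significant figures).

1.39 m³/s

8.8 µg/L = 0.0088 mg/L.
Mass balance at complete mixing: C_std·(Q_w + Q_r) = Q_w·C_e + Q_r·C_b.
Rearranging, Q_w = Q_r·(C_std − C_b)/(C_e − C_std) = 53·(0.167 − 0.0088) / (6.2 − 0.167) = 1.39 m³/s.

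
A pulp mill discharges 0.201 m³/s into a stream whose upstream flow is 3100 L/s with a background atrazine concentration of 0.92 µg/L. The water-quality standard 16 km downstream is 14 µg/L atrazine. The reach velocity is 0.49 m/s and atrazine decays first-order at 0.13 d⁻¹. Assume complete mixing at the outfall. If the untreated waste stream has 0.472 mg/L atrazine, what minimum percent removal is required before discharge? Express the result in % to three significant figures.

3100 L/s = 3.1 m³/s.
0.92 µg/L = 0.00092 mg/L.
14 µg/L = 0.014 mg/L.
Travel time to the compliance point: t = 1.6e+04/0.49 = 3.265e+04 s = 0.3779 d; decay factor exp(−0.13·0.3779) = 0.9521.
So the concentration just after mixing may be at most 0.014/0.9521 = 0.01471 mg/L.
Mass balance: 0.01471·3.301 = 0.201·Cₑ + 3.1·0.00092.
Cₑ = (0.04854 − 0.002852) / 0.201 = 0.2273 mg/L.
Required removal = 1 − 0.2273/0.472 = 51.84 %.

51.8 %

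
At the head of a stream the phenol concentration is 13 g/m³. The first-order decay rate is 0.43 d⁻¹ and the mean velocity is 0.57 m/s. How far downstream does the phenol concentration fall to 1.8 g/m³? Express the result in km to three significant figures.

226 km

From C = C₀·e^(−kt), t = ln(C₀/C)/k = ln(13/1.8)/0.43 = 1.977/0.43 = 4.598 d.
Distance = v·t = 0.57 m/s × 3.973e+05 s = 2.264e+05 m = 226.4 km.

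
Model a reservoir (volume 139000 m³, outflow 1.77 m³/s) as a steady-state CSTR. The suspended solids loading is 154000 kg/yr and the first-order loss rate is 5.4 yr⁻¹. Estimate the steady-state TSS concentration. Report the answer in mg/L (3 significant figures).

Outflow Q = 1.77 m³/s × 3.156e+07 s/yr = 5.586e+07 m³/yr.
Steady-state CSTR mass balance: W = Q·C + k·V·C, so C = W/(Q + kV).
Q + kV = 5.586e+07 + 5.4·139000 = 5.661e+07 m³/yr.
C = 154000/5.661e+07 = 0.00272 kg/m³ = 2.72 mg/L.

2.72 mg/L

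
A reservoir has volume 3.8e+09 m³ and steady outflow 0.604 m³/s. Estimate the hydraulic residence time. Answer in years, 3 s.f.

199 yr

Q = 0.604 m³/s × 3.156e+07 s/yr = 1.906e+07 m³/yr.
Hydraulic residence time τ = V/Q = 3.8e+09/1.906e+07 = 199.4 yr.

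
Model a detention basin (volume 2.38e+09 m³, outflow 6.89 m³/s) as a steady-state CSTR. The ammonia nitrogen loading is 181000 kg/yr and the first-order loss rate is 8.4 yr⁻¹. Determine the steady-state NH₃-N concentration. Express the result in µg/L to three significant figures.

Outflow Q = 6.89 m³/s × 3.156e+07 s/yr = 2.174e+08 m³/yr.
Steady-state CSTR mass balance: W = Q·C + k·V·C, so C = W/(Q + kV).
Q + kV = 2.174e+08 + 8.4·2.38e+09 = 2.021e+10 m³/yr.
C = 181000/2.021e+10 = 8.956e-06 kg/m³ = 0.008956 mg/L = 8.956 µg/L.

8.96 µg/L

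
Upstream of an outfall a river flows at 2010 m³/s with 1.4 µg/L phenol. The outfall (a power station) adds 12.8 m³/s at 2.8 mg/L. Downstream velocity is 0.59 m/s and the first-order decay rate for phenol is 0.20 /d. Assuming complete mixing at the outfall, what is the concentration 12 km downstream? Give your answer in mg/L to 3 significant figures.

0.0182 mg/L

1.4 µg/L = 0.0014 mg/L.
After complete mixing, C₀ = (12.8·2.8 + 2010·0.0014) / 2023 = 0.01911 mg/L.
Travel time t = 1.2e+04 m / 0.59 m/s = 2.034e+04 s = 0.2354 d.
C = 0.01911·exp(−0.20·0.2354) = 0.01911·0.954 = 0.01823 mg/L.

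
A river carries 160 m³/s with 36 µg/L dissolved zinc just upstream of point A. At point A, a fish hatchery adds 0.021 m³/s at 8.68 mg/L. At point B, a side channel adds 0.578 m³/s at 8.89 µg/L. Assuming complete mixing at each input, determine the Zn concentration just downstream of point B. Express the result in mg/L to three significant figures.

0.0370 mg/L

36 µg/L = 0.036 mg/L.
After input A: C = (160·0.036 + 0.021·8.68) / 160 = 0.03713 mg/L.
8.89 µg/L = 0.00889 mg/L.
After input B: C = (160·0.03713 + 0.578·0.00889) / 160.6 = 0.03703 mg/L.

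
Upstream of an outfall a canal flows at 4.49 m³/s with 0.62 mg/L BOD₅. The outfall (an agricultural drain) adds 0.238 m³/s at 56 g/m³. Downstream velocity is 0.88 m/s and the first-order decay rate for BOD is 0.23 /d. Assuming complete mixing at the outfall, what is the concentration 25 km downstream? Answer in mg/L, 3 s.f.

After complete mixing, C₀ = (0.238·56 + 4.49·0.62) / 4.728 = 3.408 mg/L.
Travel time t = 2.5e+04 m / 0.88 m/s = 2.841e+04 s = 0.3288 d.
C = 3.408·exp(−0.23·0.3288) = 3.408·0.9272 = 3.16 mg/L.

3.16 mg/L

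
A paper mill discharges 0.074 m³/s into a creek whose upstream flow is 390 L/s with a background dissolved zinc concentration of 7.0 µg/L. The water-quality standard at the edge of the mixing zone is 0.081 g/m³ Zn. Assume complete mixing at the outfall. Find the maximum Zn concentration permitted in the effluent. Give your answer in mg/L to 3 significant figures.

390 L/s = 0.39 m³/s.
7.0 µg/L = 0.007 mg/L.
Mass balance: 0.081·0.464 = 0.074·Cₑ + 0.39·0.007.
Cₑ = (0.03758 − 0.00273) / 0.074 = 0.471 mg/L.

0.471 mg/L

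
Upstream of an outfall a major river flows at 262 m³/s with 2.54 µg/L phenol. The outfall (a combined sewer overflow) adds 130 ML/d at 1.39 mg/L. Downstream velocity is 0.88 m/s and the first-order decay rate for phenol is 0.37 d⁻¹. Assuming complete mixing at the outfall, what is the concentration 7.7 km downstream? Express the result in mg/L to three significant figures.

130 ML/d = 1.505 m³/s.
2.54 µg/L = 0.00254 mg/L.
After complete mixing, C₀ = (1.505·1.39 + 262·0.00254) / 263.5 = 0.01046 mg/L.
Travel time t = 7700 m / 0.88 m/s = 8750 s = 0.1013 d.
C = 0.01046·exp(−0.37·0.1013) = 0.01046·0.9632 = 0.01008 mg/L.

0.0101 mg/L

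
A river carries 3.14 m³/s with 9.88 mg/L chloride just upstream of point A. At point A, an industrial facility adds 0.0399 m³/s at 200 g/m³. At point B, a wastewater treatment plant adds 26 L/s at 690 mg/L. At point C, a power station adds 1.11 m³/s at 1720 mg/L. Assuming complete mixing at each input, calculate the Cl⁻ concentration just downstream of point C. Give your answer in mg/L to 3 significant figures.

After input A: C = (3.14·9.88 + 0.0399·200) / 3.18 = 12.27 mg/L.
26 L/s = 0.026 m³/s.
After input B: C = (3.18·12.27 + 0.026·690) / 3.206 = 17.76 mg/L.
After input C: C = (3.206·17.76 + 1.11·1720) / 4.316 = 455.6 mg/L.

456 mg/L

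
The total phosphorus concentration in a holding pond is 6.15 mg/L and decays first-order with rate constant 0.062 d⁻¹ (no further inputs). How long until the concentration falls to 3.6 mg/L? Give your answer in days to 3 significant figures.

t = ln(C₀/C)/k = ln(6.15/3.6)/0.062 = 0.5355/0.062 = 8.637 d.

8.64 d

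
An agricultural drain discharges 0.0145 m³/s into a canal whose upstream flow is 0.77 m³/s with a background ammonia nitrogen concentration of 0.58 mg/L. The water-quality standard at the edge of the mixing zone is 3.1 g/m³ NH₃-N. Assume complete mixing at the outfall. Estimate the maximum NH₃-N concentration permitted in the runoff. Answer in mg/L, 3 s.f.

137 mg/L

Mass balance: 3.1·0.7845 = 0.0145·Cₑ + 0.77·0.58.
Cₑ = (2.432 − 0.4466) / 0.0145 = 136.9 mg/L.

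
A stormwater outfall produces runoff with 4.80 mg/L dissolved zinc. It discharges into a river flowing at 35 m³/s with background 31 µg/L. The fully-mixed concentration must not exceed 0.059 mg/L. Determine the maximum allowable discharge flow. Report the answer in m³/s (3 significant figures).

31 µg/L = 0.031 mg/L.
Mass balance at complete mixing: C_std·(Q_w + Q_r) = Q_w·C_e + Q_r·C_b.
Rearranging, Q_w = Q_r·(C_std − C_b)/(C_e − C_std) = 35·(0.059 − 0.031) / (4.8 − 0.059) = 0.2067 m³/s.

0.207 m³/s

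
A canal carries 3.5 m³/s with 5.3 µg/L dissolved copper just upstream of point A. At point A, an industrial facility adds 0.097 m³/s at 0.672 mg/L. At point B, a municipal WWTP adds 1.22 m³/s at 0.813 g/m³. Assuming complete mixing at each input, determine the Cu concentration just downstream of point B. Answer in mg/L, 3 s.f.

5.3 µg/L = 0.0053 mg/L.
After input A: C = (3.5·0.0053 + 0.097·0.672) / 3.597 = 0.02328 mg/L.
After input B: C = (3.597·0.02328 + 1.22·0.813) / 4.817 = 0.2233 mg/L.

0.223 mg/L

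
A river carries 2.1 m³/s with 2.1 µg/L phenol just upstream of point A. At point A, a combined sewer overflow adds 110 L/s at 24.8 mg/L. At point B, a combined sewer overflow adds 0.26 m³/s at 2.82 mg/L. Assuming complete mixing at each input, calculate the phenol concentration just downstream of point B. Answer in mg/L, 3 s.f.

1.40 mg/L

2.1 µg/L = 0.0021 mg/L.
110 L/s = 0.11 m³/s.
After input A: C = (2.1·0.0021 + 0.11·24.8) / 2.21 = 1.236 mg/L.
After input B: C = (2.21·1.236 + 0.26·2.82) / 2.47 = 1.403 mg/L.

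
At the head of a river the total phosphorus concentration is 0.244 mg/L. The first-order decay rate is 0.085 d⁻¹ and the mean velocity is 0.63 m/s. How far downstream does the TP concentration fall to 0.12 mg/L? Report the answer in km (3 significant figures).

454 km

From C = C₀·e^(−kt), t = ln(C₀/C)/k = ln(0.244/0.12)/0.085 = 0.7097/0.085 = 8.349 d.
Distance = v·t = 0.63 m/s × 7.214e+05 s = 4.545e+05 m = 454.5 km.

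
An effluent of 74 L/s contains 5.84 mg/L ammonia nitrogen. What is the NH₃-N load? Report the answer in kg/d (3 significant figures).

74 L/s = 0.074 m³/s.
Mass flux = Q·C = 0.074 m³/s × 5.84 g/m³ = 0.4322 g/s.
= 0.4322 g/s × 86.4 = 37.34 kg/d.

37.3 kg/d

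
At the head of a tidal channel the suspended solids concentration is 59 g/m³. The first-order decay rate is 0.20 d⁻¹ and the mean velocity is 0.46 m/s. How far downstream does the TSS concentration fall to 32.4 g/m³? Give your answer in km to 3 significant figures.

119 km

From C = C₀·e^(−kt), t = ln(C₀/C)/k = ln(59/32.4)/0.20 = 0.5994/0.20 = 2.997 d.
Distance = v·t = 0.46 m/s × 2.589e+05 s = 1.191e+05 m = 119.1 km.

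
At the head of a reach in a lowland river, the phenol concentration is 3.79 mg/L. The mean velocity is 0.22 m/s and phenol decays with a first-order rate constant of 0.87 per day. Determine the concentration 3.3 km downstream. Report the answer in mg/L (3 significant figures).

Travel time t = 3.3 km / 0.22 m/s = 3300/0.22 = 1.5e+04 s = 0.1736 d.
First-order decay: C = 3.79·exp(−0.87·0.1736) = 3.79·0.8598 = 3.259 mg/L.

3.26 mg/L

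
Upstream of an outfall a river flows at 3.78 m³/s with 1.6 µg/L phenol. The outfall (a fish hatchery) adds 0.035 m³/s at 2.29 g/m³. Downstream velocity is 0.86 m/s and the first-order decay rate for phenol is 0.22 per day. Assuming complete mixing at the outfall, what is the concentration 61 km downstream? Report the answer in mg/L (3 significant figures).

0.0189 mg/L

1.6 µg/L = 0.0016 mg/L.
After complete mixing, C₀ = (0.035·2.29 + 3.78·0.0016) / 3.815 = 0.02259 mg/L.
Travel time t = 6.1e+04 m / 0.86 m/s = 7.093e+04 s = 0.821 d.
C = 0.02259·exp(−0.22·0.821) = 0.02259·0.8348 = 0.01886 mg/L.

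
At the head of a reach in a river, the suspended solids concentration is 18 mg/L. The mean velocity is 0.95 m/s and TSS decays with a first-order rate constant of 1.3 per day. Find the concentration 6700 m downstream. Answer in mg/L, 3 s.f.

16.2 mg/L

Travel time t = 6700 m / 0.95 m/s = 6700/0.95 = 7053 s = 0.08163 d.
First-order decay: C = 18·exp(−1.3·0.08163) = 18·0.8993 = 16.19 mg/L.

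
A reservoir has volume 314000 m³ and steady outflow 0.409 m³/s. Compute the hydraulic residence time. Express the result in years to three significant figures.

Q = 0.409 m³/s × 3.156e+07 s/yr = 1.291e+07 m³/yr.
Hydraulic residence time τ = V/Q = 314000/1.291e+07 = 0.02433 yr.

0.0243 yr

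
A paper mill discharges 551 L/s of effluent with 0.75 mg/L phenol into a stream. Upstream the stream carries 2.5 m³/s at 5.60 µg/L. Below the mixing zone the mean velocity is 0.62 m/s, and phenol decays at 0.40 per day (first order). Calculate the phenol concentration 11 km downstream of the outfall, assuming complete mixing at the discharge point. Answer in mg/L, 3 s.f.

0.129 mg/L

551 L/s = 0.551 m³/s.
5.60 µg/L = 0.0056 mg/L.
After complete mixing, C₀ = (0.551·0.75 + 2.5·0.0056) / 3.051 = 0.14 mg/L.
Travel time t = 1.1e+04 m / 0.62 m/s = 1.774e+04 s = 0.2053 d.
C = 0.14·exp(−0.40·0.2053) = 0.14·0.9211 = 0.129 mg/L.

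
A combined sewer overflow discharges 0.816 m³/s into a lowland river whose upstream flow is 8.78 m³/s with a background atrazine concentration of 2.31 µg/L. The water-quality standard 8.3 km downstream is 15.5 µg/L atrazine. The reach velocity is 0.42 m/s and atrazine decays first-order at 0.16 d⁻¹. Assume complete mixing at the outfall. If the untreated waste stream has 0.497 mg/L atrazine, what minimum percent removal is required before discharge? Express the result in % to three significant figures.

67.0 %

2.31 µg/L = 0.00231 mg/L.
15.5 µg/L = 0.0155 mg/L.
Travel time to the compliance point: t = 8300/0.42 = 1.976e+04 s = 0.2287 d; decay factor exp(−0.16·0.2287) = 0.9641.
So the concentration just after mixing may be at most 0.0155/0.9641 = 0.01608 mg/L.
Mass balance: 0.01608·9.596 = 0.816·Cₑ + 8.78·0.00231.
Cₑ = (0.1543 − 0.02028) / 0.816 = 0.1642 mg/L.
Required removal = 1 − 0.1642/0.497 = 66.96 %.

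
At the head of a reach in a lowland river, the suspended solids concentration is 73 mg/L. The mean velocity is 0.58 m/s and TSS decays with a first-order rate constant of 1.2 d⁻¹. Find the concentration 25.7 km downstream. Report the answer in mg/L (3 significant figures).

Travel time t = 25.7 km / 0.58 m/s = 2.57e+04/0.58 = 4.431e+04 s = 0.5129 d.
First-order decay: C = 73·exp(−1.2·0.5129) = 73·0.5404 = 39.45 mg/L.

39.5 mg/L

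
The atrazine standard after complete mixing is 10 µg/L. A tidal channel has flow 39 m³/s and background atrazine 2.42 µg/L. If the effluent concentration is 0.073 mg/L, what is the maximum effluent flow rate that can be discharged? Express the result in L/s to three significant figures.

2.42 µg/L = 0.00242 mg/L.
10 µg/L = 0.01 mg/L.
Mass balance at complete mixing: C_std·(Q_w + Q_r) = Q_w·C_e + Q_r·C_b.
Rearranging, Q_w = Q_r·(C_std − C_b)/(C_e − C_std) = 39·(0.01 − 0.00242) / (0.073 − 0.01) = 4.692 m³/s.
= 4692 L/s.

4690 L/s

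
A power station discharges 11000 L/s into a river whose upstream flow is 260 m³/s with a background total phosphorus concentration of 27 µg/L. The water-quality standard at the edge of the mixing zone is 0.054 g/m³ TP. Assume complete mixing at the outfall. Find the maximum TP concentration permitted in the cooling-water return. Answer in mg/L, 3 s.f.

0.692 mg/L

11000 L/s = 11 m³/s.
27 µg/L = 0.027 mg/L.
Mass balance: 0.054·271 = 11·Cₑ + 260·0.027.
Cₑ = (14.63 − 7.02) / 11 = 0.6922 mg/L.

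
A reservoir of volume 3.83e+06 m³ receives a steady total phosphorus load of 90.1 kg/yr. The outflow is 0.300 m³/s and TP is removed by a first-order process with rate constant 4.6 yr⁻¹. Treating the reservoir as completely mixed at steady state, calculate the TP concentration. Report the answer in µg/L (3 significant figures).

3.33 µg/L

Outflow Q = 0.300 m³/s × 3.156e+07 s/yr = 9.467e+06 m³/yr.
Steady-state CSTR mass balance: W = Q·C + k·V·C, so C = W/(Q + kV).
Q + kV = 9.467e+06 + 4.6·3.83e+06 = 2.709e+07 m³/yr.
C = 90.1/2.709e+07 = 3.327e-06 kg/m³ = 0.003327 mg/L = 3.327 µg/L.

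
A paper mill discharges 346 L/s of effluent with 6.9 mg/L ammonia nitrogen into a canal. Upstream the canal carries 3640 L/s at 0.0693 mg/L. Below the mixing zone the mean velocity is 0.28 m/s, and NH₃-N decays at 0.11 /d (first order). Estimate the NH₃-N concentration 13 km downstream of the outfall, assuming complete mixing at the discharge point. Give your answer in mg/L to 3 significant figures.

0.624 mg/L

346 L/s = 0.346 m³/s.
3640 L/s = 3.64 m³/s.
After complete mixing, C₀ = (0.346·6.9 + 3.64·0.0693) / 3.986 = 0.6622 mg/L.
Travel time t = 1.3e+04 m / 0.28 m/s = 4.643e+04 s = 0.5374 d.
C = 0.6622·exp(−0.11·0.5374) = 0.6622·0.9426 = 0.6242 mg/L.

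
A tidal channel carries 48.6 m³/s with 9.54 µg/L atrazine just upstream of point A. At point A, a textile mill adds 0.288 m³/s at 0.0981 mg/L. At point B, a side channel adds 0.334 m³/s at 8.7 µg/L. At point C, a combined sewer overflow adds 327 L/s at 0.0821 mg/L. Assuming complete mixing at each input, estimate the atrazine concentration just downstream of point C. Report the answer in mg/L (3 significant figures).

0.0105 mg/L

9.54 µg/L = 0.00954 mg/L.
After input A: C = (48.6·0.00954 + 0.288·0.0981) / 48.89 = 0.01006 mg/L.
8.7 µg/L = 0.0087 mg/L.
After input B: C = (48.89·0.01006 + 0.334·0.0087) / 49.22 = 0.01005 mg/L.
327 L/s = 0.327 m³/s.
After input C: C = (49.22·0.01005 + 0.327·0.0821) / 49.55 = 0.01053 mg/L.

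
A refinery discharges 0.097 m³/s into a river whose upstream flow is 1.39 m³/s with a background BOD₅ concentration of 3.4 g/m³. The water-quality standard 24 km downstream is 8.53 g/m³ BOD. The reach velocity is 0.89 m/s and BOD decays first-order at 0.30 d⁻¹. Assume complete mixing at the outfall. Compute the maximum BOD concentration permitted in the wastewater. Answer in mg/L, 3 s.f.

Travel time to the compliance point: t = 2.4e+04/0.89 = 2.697e+04 s = 0.3121 d; decay factor exp(−0.30·0.3121) = 0.9106.
So the concentration just after mixing may be at most 8.53/0.9106 = 9.367 mg/L.
Mass balance: 9.367·1.487 = 0.097·Cₑ + 1.39·3.4.
Cₑ = (13.93 − 4.726) / 0.097 = 94.88 mg/L.

94.9 mg/L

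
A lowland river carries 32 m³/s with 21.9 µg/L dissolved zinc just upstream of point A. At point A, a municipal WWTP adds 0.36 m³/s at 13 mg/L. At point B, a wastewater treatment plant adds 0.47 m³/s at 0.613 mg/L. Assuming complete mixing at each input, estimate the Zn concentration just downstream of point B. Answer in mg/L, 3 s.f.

21.9 µg/L = 0.0219 mg/L.
After input A: C = (32·0.0219 + 0.36·13) / 32.36 = 0.1663 mg/L.
After input B: C = (32.36·0.1663 + 0.47·0.613) / 32.83 = 0.1727 mg/L.

0.173 mg/L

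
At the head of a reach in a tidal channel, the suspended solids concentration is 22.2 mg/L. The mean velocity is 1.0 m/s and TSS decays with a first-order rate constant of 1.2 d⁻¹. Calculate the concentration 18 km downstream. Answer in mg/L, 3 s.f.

17.3 mg/L

Travel time t = 18 km / 1.0 m/s = 1.8e+04/1.0 = 1.8e+04 s = 0.2083 d.
First-order decay: C = 22.2·exp(−1.2·0.2083) = 22.2·0.7788 = 17.29 mg/L.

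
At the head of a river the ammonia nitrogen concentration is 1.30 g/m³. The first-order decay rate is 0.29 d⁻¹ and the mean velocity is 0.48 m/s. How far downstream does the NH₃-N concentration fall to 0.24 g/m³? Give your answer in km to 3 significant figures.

From C = C₀·e^(−kt), t = ln(C₀/C)/k = ln(1.30/0.24)/0.29 = 1.689/0.29 = 5.826 d.
Distance = v·t = 0.48 m/s × 5.033e+05 s = 2.416e+05 m = 241.6 km.

242 km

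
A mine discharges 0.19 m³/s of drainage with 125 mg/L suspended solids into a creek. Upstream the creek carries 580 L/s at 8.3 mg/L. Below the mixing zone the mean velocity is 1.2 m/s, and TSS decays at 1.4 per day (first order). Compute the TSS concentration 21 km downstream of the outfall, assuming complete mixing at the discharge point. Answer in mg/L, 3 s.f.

27.9 mg/L

580 L/s = 0.58 m³/s.
After complete mixing, C₀ = (0.19·125 + 0.58·8.3) / 0.77 = 37.1 mg/L.
Travel time t = 2.1e+04 m / 1.2 m/s = 1.75e+04 s = 0.2025 d.
C = 37.1·exp(−1.4·0.2025) = 37.1·0.7531 = 27.94 mg/L.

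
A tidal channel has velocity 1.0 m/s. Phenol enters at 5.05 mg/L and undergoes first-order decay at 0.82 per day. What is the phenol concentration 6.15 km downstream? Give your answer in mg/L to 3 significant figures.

Travel time t = 6.15 km / 1.0 m/s = 6150/1.0 = 6150 s = 0.07118 d.
First-order decay: C = 5.05·exp(−0.82·0.07118) = 5.05·0.9433 = 4.764 mg/L.

4.76 mg/L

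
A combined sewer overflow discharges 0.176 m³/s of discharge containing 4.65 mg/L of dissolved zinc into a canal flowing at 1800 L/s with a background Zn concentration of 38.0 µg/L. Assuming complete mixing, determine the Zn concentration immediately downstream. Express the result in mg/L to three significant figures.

1800 L/s = 1.8 m³/s.
38.0 µg/L = 0.038 mg/L.
Conservation of mass across the mixing zone: C = (0.176·4.65 + 1.8·0.038) / (0.176 + 1.8) = 0.8868/1.976 = 0.4488 mg/L.

0.449 mg/L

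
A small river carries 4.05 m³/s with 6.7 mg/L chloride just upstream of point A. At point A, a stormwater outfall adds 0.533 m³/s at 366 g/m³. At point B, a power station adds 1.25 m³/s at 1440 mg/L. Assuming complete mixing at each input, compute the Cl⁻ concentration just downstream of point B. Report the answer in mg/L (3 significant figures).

347 mg/L

After input A: C = (4.05·6.7 + 0.533·366) / 4.583 = 48.49 mg/L.
After input B: C = (4.583·48.49 + 1.25·1440) / 5.833 = 346.7 mg/L.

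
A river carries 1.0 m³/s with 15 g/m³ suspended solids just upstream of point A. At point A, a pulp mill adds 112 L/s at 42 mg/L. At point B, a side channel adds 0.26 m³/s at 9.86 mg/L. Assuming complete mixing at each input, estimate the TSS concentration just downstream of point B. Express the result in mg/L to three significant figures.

112 L/s = 0.112 m³/s.
After input A: C = (1·15 + 0.112·42) / 1.112 = 17.72 mg/L.
After input B: C = (1.112·17.72 + 0.26·9.86) / 1.372 = 16.23 mg/L.

16.2 mg/L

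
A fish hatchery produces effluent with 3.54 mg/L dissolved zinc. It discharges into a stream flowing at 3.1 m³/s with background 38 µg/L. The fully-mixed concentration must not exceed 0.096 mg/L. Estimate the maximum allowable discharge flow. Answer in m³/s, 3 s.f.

0.0522 m³/s

38 µg/L = 0.038 mg/L.
Mass balance at complete mixing: C_std·(Q_w + Q_r) = Q_w·C_e + Q_r·C_b.
Rearranging, Q_w = Q_r·(C_std − C_b)/(C_e − C_std) = 3.1·(0.096 − 0.038) / (3.54 − 0.096) = 0.05221 m³/s.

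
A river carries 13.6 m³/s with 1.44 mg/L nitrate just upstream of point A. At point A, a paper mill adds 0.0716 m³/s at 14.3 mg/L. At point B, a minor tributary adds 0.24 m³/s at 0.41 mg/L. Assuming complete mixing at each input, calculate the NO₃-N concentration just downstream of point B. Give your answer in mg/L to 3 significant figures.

1.49 mg/L

After input A: C = (13.6·1.44 + 0.0716·14.3) / 13.67 = 1.507 mg/L.
After input B: C = (13.67·1.507 + 0.24·0.41) / 13.91 = 1.488 mg/L.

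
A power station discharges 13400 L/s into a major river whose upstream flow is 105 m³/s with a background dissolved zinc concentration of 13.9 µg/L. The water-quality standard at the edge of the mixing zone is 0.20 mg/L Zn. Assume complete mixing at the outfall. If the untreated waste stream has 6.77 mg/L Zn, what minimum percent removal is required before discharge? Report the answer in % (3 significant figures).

75.5 %

13400 L/s = 13.4 m³/s.
13.9 µg/L = 0.0139 mg/L.
Mass balance: 0.2·118.4 = 13.4·Cₑ + 105·0.0139.
Cₑ = (23.68 − 1.46) / 13.4 = 1.658 mg/L.
Required removal = 1 − 1.658/6.77 = 75.51 %.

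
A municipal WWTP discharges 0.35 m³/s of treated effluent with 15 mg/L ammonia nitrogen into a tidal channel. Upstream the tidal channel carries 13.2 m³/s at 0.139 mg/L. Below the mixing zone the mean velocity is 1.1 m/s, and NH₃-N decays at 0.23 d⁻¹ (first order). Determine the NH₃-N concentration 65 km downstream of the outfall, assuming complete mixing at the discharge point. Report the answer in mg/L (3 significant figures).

After complete mixing, C₀ = (0.35·15 + 13.2·0.139) / 13.55 = 0.5229 mg/L.
Travel time t = 6.5e+04 m / 1.1 m/s = 5.909e+04 s = 0.6839 d.
C = 0.5229·exp(−0.23·0.6839) = 0.5229·0.8544 = 0.4468 mg/L.

0.447 mg/L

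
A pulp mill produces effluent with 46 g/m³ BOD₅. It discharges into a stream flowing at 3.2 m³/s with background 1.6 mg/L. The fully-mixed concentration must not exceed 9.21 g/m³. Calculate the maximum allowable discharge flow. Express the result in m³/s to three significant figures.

Mass balance at complete mixing: C_std·(Q_w + Q_r) = Q_w·C_e + Q_r·C_b.
Rearranging, Q_w = Q_r·(C_std − C_b)/(C_e − C_std) = 3.2·(9.21 − 1.6) / (46 − 9.21) = 0.6619 m³/s.

0.662 m³/s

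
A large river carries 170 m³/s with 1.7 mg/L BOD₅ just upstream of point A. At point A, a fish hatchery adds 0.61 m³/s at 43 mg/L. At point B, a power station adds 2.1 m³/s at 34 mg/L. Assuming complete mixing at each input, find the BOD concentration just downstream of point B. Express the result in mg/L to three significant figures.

2.24 mg/L

After input A: C = (170·1.7 + 0.61·43) / 170.6 = 1.848 mg/L.
After input B: C = (170.6·1.848 + 2.1·34) / 172.7 = 2.239 mg/L.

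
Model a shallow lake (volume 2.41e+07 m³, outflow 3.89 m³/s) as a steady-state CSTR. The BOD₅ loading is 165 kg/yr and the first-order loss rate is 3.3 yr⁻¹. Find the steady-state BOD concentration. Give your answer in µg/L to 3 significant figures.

Outflow Q = 3.89 m³/s × 3.156e+07 s/yr = 1.228e+08 m³/yr.
Steady-state CSTR mass balance: W = Q·C + k·V·C, so C = W/(Q + kV).
Q + kV = 1.228e+08 + 3.3·2.41e+07 = 2.023e+08 m³/yr.
C = 165/2.023e+08 = 8.157e-07 kg/m³ = 0.0008157 mg/L = 0.8157 µg/L.

0.816 µg/L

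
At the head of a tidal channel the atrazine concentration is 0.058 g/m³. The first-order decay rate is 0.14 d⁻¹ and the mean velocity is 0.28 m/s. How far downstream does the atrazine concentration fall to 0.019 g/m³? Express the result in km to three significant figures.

From C = C₀·e^(−kt), t = ln(C₀/C)/k = ln(0.058/0.019)/0.14 = 1.116/0.14 = 7.971 d.
Distance = v·t = 0.28 m/s × 6.887e+05 s = 1.928e+05 m = 192.8 km.

193 km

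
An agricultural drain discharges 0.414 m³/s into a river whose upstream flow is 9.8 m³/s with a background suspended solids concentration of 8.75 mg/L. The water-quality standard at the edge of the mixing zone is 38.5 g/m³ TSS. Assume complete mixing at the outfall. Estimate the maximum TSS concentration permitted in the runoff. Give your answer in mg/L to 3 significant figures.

Mass balance: 38.5·10.21 = 0.414·Cₑ + 9.8·8.75.
Cₑ = (393.2 − 85.75) / 0.414 = 742.7 mg/L.

743 mg/L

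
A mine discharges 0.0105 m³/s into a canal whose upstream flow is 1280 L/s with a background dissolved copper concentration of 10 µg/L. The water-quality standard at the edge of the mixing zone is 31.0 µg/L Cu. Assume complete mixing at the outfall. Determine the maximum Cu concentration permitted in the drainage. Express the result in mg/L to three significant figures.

2.59 mg/L

1280 L/s = 1.28 m³/s.
10 µg/L = 0.01 mg/L.
31.0 µg/L = 0.031 mg/L.
Mass balance: 0.031·1.29 = 0.0105·Cₑ + 1.28·0.01.
Cₑ = (0.04001 − 0.0128) / 0.0105 = 2.591 mg/L.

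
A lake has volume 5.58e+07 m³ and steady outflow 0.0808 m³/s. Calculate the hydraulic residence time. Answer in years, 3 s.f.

21.9 yr

Q = 0.0808 m³/s × 3.156e+07 s/yr = 2.55e+06 m³/yr.
Hydraulic residence time τ = V/Q = 5.58e+07/2.55e+06 = 21.88 yr.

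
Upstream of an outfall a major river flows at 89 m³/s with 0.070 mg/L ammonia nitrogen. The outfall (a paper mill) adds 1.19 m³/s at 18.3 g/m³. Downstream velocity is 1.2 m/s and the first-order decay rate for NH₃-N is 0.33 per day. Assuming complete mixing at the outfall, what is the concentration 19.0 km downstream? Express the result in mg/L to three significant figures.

0.292 mg/L

After complete mixing, C₀ = (1.19·18.3 + 89·0.07) / 90.19 = 0.3105 mg/L.
Travel time t = 1.9e+04 m / 1.2 m/s = 1.583e+04 s = 0.1833 d.
C = 0.3105·exp(−0.33·0.1833) = 0.3105·0.9413 = 0.2923 mg/L.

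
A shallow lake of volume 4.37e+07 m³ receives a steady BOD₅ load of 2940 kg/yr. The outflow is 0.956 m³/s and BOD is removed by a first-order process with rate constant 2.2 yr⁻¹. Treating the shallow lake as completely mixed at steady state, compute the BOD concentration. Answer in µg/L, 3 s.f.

23.3 µg/L

Outflow Q = 0.956 m³/s × 3.156e+07 s/yr = 3.017e+07 m³/yr.
Steady-state CSTR mass balance: W = Q·C + k·V·C, so C = W/(Q + kV).
Q + kV = 3.017e+07 + 2.2·4.37e+07 = 1.263e+08 m³/yr.
C = 2940/1.263e+08 = 2.328e-05 kg/m³ = 0.02328 mg/L = 23.28 µg/L.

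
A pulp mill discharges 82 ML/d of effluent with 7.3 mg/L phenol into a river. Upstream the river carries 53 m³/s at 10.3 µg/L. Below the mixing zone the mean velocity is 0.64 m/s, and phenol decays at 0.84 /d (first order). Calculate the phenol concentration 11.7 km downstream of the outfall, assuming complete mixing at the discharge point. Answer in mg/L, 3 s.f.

82 ML/d = 0.9491 m³/s.
10.3 µg/L = 0.0103 mg/L.
After complete mixing, C₀ = (0.9491·7.3 + 53·0.0103) / 53.95 = 0.1385 mg/L.
Travel time t = 1.17e+04 m / 0.64 m/s = 1.828e+04 s = 0.2116 d.
C = 0.1385·exp(−0.84·0.2116) = 0.1385·0.8372 = 0.116 mg/L.

0.116 mg/L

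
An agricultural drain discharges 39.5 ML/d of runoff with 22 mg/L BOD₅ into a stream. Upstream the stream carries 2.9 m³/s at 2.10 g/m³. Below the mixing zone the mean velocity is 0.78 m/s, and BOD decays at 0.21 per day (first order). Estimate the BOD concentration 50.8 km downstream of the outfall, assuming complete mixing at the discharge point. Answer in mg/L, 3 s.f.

39.5 ML/d = 0.4572 m³/s.
After complete mixing, C₀ = (0.4572·22 + 2.9·2.1) / 3.357 = 4.81 mg/L.
Travel time t = 5.08e+04 m / 0.78 m/s = 6.513e+04 s = 0.7538 d.
C = 4.81·exp(−0.21·0.7538) = 4.81·0.8536 = 4.106 mg/L.

4.11 mg/L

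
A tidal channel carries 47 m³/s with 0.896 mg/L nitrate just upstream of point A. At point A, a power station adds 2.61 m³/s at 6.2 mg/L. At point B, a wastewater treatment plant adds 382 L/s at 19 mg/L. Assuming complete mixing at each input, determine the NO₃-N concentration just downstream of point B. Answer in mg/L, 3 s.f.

1.31 mg/L

After input A: C = (47·0.896 + 2.61·6.2) / 49.61 = 1.175 mg/L.
382 L/s = 0.382 m³/s.
After input B: C = (49.61·1.175 + 0.382·19) / 49.99 = 1.311 mg/L.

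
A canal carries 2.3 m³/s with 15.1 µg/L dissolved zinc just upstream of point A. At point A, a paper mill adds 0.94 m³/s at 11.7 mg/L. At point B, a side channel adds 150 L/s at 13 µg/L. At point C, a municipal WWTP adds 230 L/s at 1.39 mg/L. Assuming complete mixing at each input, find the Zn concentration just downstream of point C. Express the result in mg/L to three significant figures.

3.14 mg/L

15.1 µg/L = 0.0151 mg/L.
After input A: C = (2.3·0.0151 + 0.94·11.7) / 3.24 = 3.405 mg/L.
150 L/s = 0.15 m³/s.
13 µg/L = 0.013 mg/L.
After input B: C = (3.24·3.405 + 0.15·0.013) / 3.39 = 3.255 mg/L.
230 L/s = 0.23 m³/s.
After input C: C = (3.39·3.255 + 0.23·1.39) / 3.62 = 3.137 mg/L.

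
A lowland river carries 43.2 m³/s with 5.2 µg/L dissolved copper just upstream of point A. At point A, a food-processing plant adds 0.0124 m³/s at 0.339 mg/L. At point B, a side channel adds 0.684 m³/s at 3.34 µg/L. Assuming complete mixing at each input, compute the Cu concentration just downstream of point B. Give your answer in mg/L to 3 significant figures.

5.2 µg/L = 0.0052 mg/L.
After input A: C = (43.2·0.0052 + 0.0124·0.339) / 43.21 = 0.005296 mg/L.
3.34 µg/L = 0.00334 mg/L.
After input B: C = (43.21·0.005296 + 0.684·0.00334) / 43.9 = 0.005265 mg/L.

0.00527 mg/L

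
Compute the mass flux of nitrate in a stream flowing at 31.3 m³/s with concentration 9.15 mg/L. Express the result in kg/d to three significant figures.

24700 kg/d

Mass flux = Q·C = 31.3 m³/s × 9.15 g/m³ = 286.4 g/s.
= 286.4 g/s × 86.4 = 2.474e+04 kg/d.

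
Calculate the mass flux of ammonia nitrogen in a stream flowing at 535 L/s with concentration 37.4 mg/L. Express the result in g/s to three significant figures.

20.0 g/s

535 L/s = 0.535 m³/s.
Mass flux = Q·C = 0.535 m³/s × 37.4 g/m³ = 20.01 g/s.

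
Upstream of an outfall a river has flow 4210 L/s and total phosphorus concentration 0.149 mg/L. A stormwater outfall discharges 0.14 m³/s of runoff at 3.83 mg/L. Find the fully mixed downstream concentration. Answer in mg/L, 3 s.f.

0.267 mg/L

4210 L/s = 4.21 m³/s.
Conservation of mass across the mixing zone: C = (0.14·3.83 + 4.21·0.149) / (0.14 + 4.21) = 1.163/4.35 = 0.2675 mg/L.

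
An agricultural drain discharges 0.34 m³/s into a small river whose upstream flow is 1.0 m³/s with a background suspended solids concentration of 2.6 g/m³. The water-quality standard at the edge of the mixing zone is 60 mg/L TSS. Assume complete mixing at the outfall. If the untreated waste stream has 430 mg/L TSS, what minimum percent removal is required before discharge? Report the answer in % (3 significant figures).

46.8 %

Mass balance: 60·1.34 = 0.34·Cₑ + 1·2.6.
Cₑ = (80.4 − 2.6) / 0.34 = 228.8 mg/L.
Required removal = 1 − 228.8/430 = 46.79 %.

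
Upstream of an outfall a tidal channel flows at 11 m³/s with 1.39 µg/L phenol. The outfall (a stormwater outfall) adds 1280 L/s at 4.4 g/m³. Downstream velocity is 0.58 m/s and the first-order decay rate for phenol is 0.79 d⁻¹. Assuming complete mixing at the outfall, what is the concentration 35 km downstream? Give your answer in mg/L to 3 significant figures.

1280 L/s = 1.28 m³/s.
1.39 µg/L = 0.00139 mg/L.
After complete mixing, C₀ = (1.28·4.4 + 11·0.00139) / 12.28 = 0.4599 mg/L.
Travel time t = 3.5e+04 m / 0.58 m/s = 6.034e+04 s = 0.6984 d.
C = 0.4599·exp(−0.79·0.6984) = 0.4599·0.5759 = 0.2649 mg/L.

0.265 mg/L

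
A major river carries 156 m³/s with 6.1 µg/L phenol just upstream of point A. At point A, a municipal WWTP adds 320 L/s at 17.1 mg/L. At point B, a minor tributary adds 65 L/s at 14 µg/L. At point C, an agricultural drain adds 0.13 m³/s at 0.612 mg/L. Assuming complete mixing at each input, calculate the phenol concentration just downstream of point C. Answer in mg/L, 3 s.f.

0.0416 mg/L

6.1 µg/L = 0.0061 mg/L.
320 L/s = 0.32 m³/s.
After input A: C = (156·0.0061 + 0.32·17.1) / 156.3 = 0.04109 mg/L.
65 L/s = 0.065 m³/s.
14 µg/L = 0.014 mg/L.
After input B: C = (156.3·0.04109 + 0.065·0.014) / 156.4 = 0.04108 mg/L.
After input C: C = (156.4·0.04108 + 0.13·0.612) / 156.5 = 0.04156 mg/L.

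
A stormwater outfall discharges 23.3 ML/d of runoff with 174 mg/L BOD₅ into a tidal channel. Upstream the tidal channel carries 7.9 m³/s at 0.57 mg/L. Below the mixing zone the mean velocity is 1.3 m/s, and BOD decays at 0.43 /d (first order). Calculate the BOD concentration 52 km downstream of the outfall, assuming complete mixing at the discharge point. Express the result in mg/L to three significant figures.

23.3 ML/d = 0.2697 m³/s.
After complete mixing, C₀ = (0.2697·174 + 7.9·0.57) / 8.17 = 6.295 mg/L.
Travel time t = 5.2e+04 m / 1.3 m/s = 4e+04 s = 0.463 d.
C = 6.295·exp(−0.43·0.463) = 6.295·0.8195 = 5.159 mg/L.

5.16 mg/L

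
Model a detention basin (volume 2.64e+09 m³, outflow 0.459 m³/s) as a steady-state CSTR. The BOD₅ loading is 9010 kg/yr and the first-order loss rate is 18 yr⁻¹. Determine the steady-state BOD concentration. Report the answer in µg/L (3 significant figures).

Outflow Q = 0.459 m³/s × 3.156e+07 s/yr = 1.448e+07 m³/yr.
Steady-state CSTR mass balance: W = Q·C + k·V·C, so C = W/(Q + kV).
Q + kV = 1.448e+07 + 18·2.64e+09 = 4.753e+10 m³/yr.
C = 9010/4.753e+10 = 1.895e-07 kg/m³ = 0.0001895 mg/L = 0.1895 µg/L.

0.190 µg/L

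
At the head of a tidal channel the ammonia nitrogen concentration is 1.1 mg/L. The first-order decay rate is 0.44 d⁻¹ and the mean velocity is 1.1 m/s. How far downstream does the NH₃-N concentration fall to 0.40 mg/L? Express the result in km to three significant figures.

From C = C₀·e^(−kt), t = ln(C₀/C)/k = ln(1.1/0.40)/0.44 = 1.012/0.44 = 2.299 d.
Distance = v·t = 1.1 m/s × 1.986e+05 s = 2.185e+05 m = 218.5 km.

219 km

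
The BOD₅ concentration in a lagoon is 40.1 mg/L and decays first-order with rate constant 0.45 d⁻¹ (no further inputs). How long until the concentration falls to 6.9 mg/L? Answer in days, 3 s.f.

t = ln(C₀/C)/k = ln(40.1/6.9)/0.45 = 1.76/0.45 = 3.911 d.

3.91 d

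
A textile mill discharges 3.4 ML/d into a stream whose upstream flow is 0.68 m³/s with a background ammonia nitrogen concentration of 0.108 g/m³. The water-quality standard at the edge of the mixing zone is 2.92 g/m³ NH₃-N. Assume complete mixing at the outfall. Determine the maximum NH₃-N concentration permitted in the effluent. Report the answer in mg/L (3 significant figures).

51.5 mg/L

3.4 ML/d = 0.03935 m³/s.
Mass balance: 2.92·0.7194 = 0.03935·Cₑ + 0.68·0.108.
Cₑ = (2.101 − 0.07344) / 0.03935 = 51.51 mg/L.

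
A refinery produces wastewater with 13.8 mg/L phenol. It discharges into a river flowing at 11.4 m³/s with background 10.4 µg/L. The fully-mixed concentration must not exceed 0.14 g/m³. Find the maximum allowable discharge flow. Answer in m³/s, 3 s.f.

10.4 µg/L = 0.0104 mg/L.
Mass balance at complete mixing: C_std·(Q_w + Q_r) = Q_w·C_e + Q_r·C_b.
Rearranging, Q_w = Q_r·(C_std − C_b)/(C_e − C_std) = 11.4·(0.14 − 0.0104) / (13.8 − 0.14) = 0.1082 m³/s.

0.108 m³/s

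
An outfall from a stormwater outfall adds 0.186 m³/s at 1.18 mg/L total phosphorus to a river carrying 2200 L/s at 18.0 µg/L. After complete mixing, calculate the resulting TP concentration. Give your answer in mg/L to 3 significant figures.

2200 L/s = 2.2 m³/s.
18.0 µg/L = 0.018 mg/L.
By mass balance at complete mixing, C = (0.186·1.18 + 2.2·0.018) / (0.186 + 2.2) = 0.2591/2.386 = 0.1086 mg/L.

0.109 mg/L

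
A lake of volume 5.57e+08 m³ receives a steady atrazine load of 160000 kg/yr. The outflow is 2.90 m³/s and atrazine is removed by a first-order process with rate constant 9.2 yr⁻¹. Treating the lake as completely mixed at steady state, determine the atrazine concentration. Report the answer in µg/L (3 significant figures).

30.7 µg/L

Outflow Q = 2.90 m³/s × 3.156e+07 s/yr = 9.152e+07 m³/yr.
Steady-state CSTR mass balance: W = Q·C + k·V·C, so C = W/(Q + kV).
Q + kV = 9.152e+07 + 9.2·5.57e+08 = 5.216e+09 m³/yr.
C = 160000/5.216e+09 = 3.068e-05 kg/m³ = 0.03068 mg/L = 30.68 µg/L.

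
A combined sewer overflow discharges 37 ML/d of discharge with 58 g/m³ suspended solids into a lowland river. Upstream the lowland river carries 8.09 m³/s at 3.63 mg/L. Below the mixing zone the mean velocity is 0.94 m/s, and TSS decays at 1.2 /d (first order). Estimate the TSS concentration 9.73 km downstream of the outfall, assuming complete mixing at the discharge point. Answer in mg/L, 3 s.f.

37 ML/d = 0.4282 m³/s.
After complete mixing, C₀ = (0.4282·58 + 8.09·3.63) / 8.518 = 6.363 mg/L.
Travel time t = 9730 m / 0.94 m/s = 1.035e+04 s = 0.1198 d.
C = 6.363·exp(−1.2·0.1198) = 6.363·0.8661 = 5.511 mg/L.

5.51 mg/L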